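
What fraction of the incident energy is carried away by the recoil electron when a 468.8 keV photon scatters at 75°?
0.4048 (or 40.48%)

Calculate initial and final photon energies:

Initial: E₀ = 468.8 keV → λ₀ = 2.6447 pm
Compton shift: Δλ = 1.7983 pm
Final wavelength: λ' = 4.4430 pm
Final energy: E' = 279.0521 keV

Fractional energy loss:
(E₀ - E')/E₀ = (468.8000 - 279.0521)/468.8000
= 189.7479/468.8000
= 0.4048
= 40.48%

(Intermediate values are shown rounded; full precision is carried through to the final answer.)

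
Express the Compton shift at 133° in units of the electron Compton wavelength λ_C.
1.6820 λ_C

The Compton shift formula is:
Δλ = λ_C(1 - cos θ)

Dividing both sides by λ_C:
Δλ/λ_C = 1 - cos θ

For θ = 133°:
Δλ/λ_C = 1 - cos(133°)
Δλ/λ_C = 1 - -0.6820
Δλ/λ_C = 1.6820

This means the shift is 1.6820 × λ_C = 4.0810 pm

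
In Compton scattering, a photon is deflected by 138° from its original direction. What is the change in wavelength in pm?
4.2294 pm

Using the Compton scattering formula:
Δλ = λ_C(1 - cos θ)

where λ_C = h/(m_e·c) ≈ 2.4263 pm is the Compton wavelength of an electron.

For θ = 138°:
cos(138°) = -0.7431
1 - cos(138°) = 1.7431

Δλ = 2.4263 × 1.7431
Δλ = 4.2294 pm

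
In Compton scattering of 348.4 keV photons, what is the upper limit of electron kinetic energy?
200.9980 keV

Maximum energy transfer occurs at θ = 180° (backscattering).

Initial photon: E₀ = 348.4 keV → λ₀ = 3.5587 pm

Maximum Compton shift (at 180°):
Δλ_max = 2λ_C = 2 × 2.4263 = 4.8526 pm

Final wavelength:
λ' = 3.5587 + 4.8526 = 8.4113 pm

Minimum photon energy (maximum energy to electron):
E'_min = hc/λ' = 147.4020 keV

Maximum electron kinetic energy:
K_max = E₀ - E'_min = 348.4000 - 147.4020 = 200.9980 keV

(Intermediate values are shown rounded; full precision is carried through to the final answer.)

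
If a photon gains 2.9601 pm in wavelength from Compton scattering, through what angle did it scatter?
102.71°

From the Compton formula Δλ = λ_C(1 - cos θ), we can solve for θ:

cos θ = 1 - Δλ/λ_C

Given:
- Δλ = 2.9601 pm
- λ_C = h/(m_e·c) ≈ 2.42631024 pm

cos θ = 1 - 2.9601/2.42631024
cos θ = 1 - 1.220001
cos θ = -0.220001

θ = arccos(-0.220001)
θ = 102.71°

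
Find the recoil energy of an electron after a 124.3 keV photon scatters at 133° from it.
36.0904 keV

By energy conservation: K_e = E_initial - E_final

First find the scattered photon energy:
Initial wavelength: λ = hc/E = 9.9746 pm
Compton shift: Δλ = λ_C(1 - cos(133°)) = 4.0810 pm
Final wavelength: λ' = 9.9746 + 4.0810 = 14.0556 pm
Final photon energy: E' = hc/λ' = 88.2096 keV

Electron kinetic energy:
K_e = E - E' = 124.3000 - 88.2096 = 36.0904 keV

(Intermediate values are shown rounded; full precision is carried through to the final answer.)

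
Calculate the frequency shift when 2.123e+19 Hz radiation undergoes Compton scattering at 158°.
5.281e+18 Hz (decrease)

Convert frequency to wavelength (c = 299792458 m/s):
λ₀ = c/f₀ = 299792458/2.123e+19 = 1.4121171e-11 m = 14.1212 pm

Calculate Compton shift:
Δλ = λ_C(1 - cos(158°)) = 4.6759 pm

Final wavelength:
λ' = λ₀ + Δλ = 14.1212 + 4.6759 = 18.7971 pm

Final frequency:
f' = c/λ' = 299792458/1.8797117e-11 = 1.5948853e+19 Hz

Frequency shift (decrease):
Δf = f₀ - f' = 2.123e+19 - 1.5948853e+19 = 5.281e+18 Hz

(Intermediate values are shown rounded; full precision is carried through to the final answer.)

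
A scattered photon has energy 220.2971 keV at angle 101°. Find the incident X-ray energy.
452.6998 keV

Convert final energy to wavelength (hc ≈ 1239.842 keV·pm):
λ' = hc/E' = 1239.842 / 220.2971 = 5.6280 pm

Calculate the Compton shift:
Δλ = λ_C(1 - cos(101°))
Δλ = 2.4263 × (1 - cos(101°))
Δλ = 2.8893 pm

Initial wavelength:
λ = λ' - Δλ = 5.6280 - 2.8893 = 2.7388 pm

Initial energy:
E = hc/λ = 1239.842 / 2.7388 = 452.6998 keV

(Intermediate values are shown rounded; full precision is carried through to the final answer.)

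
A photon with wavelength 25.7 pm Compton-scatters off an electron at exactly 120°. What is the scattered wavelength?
29.3395 pm

Using the Compton formula: λ' = λ + λ_C(1 − cos θ)

For θ = 120°, cos θ = -1/2 (exact) = -0.5000, so:
1 − cos 120° = 1 − (-1/2) = 1.5000

Δλ = λ_C × 1.5000 = 2.4263 × 1.5000 = 3.6395 pm

λ' = 25.7 + 3.6395 = 29.3395 pm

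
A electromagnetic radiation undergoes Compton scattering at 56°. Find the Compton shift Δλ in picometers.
1.0695 pm

Using the Compton scattering formula:
Δλ = λ_C(1 - cos θ)

where λ_C = h/(m_e·c) ≈ 2.4263 pm is the Compton wavelength of an electron.

For θ = 56°:
cos(56°) = 0.5592
1 - cos(56°) = 0.4408

Δλ = 2.4263 × 0.4408
Δλ = 1.0695 pm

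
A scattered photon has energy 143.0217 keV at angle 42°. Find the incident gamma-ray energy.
154.1000 keV

Convert final energy to wavelength (hc ≈ 1239.842 keV·pm):
λ' = hc/E' = 1239.842 / 143.0217 = 8.6689 pm

Calculate the Compton shift:
Δλ = λ_C(1 - cos(42°))
Δλ = 2.4263 × (1 - cos(42°))
Δλ = 0.6232 pm

Initial wavelength:
λ = λ' - Δλ = 8.6689 - 0.6232 = 8.0457 pm

Initial energy:
E = hc/λ = 1239.842 / 8.0457 = 154.1000 keV

(Intermediate values are shown rounded; full precision is carried through to the final answer.)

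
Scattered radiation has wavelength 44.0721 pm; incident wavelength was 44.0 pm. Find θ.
14.00°

First find the wavelength shift:
Δλ = λ' - λ = 44.0721 - 44.0 = 0.0721 pm

Using Δλ = λ_C(1 - cos θ), with λ_C = h/(m_e·c) ≈ 2.42631024 pm:
cos θ = 1 - Δλ/λ_C
cos θ = 1 - 0.0721/2.42631024
cos θ = 0.970284

θ = arccos(0.970284)
θ = 14.00°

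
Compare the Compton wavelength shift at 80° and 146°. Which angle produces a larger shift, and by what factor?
146° produces the larger shift by a factor of 2.213

Calculate both shifts using Δλ = λ_C(1 - cos θ):

For θ₁ = 80°:
Δλ₁ = 2.4263 × (1 - cos(80°))
Δλ₁ = 2.4263 × 0.8264
Δλ₁ = 2.0050 pm

For θ₂ = 146°:
Δλ₂ = 2.4263 × (1 - cos(146°))
Δλ₂ = 2.4263 × 1.8290
Δλ₂ = 4.4378 pm

The 146° angle produces the larger shift.
Ratio: 4.4378/2.0050 = 2.213

(Intermediate values are shown rounded; full precision is carried through to the final answer.)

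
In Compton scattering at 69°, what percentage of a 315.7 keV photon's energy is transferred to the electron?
0.2839 (or 28.39%)

Calculate initial and final photon energies:

Initial: E₀ = 315.7 keV → λ₀ = 3.9273 pm
Compton shift: Δλ = 1.5568 pm
Final wavelength: λ' = 5.4841 pm
Final energy: E' = 226.0803 keV

Fractional energy loss:
(E₀ - E')/E₀ = (315.7000 - 226.0803)/315.7000
= 89.6197/315.7000
= 0.2839
= 28.39%

(Intermediate values are shown rounded; full precision is carried through to the final answer.)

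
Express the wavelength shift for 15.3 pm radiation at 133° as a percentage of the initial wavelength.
26.6735%

Calculate the Compton shift:
Δλ = λ_C(1 - cos(133°))
Δλ = 2.4263 × (1 - cos(133°))
Δλ = 2.4263 × 1.6820
Δλ = 4.0810 pm

Percentage change:
(Δλ/λ₀) × 100 = (4.0810/15.3) × 100
= 26.6735%

(Intermediate values are shown rounded; full precision is carried through to the final answer.)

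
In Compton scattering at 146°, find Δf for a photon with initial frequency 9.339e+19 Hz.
5.419e+19 Hz (decrease)

Convert frequency to wavelength (c = 299792458 m/s):
λ₀ = c/f₀ = 299792458/9.339e+19 = 3.2101131e-12 m = 3.2101 pm

Calculate Compton shift:
Δλ = λ_C(1 - cos(146°)) = 4.4378 pm

Final wavelength:
λ' = λ₀ + Δλ = 3.2101 + 4.4378 = 7.6479 pm

Final frequency:
f' = c/λ' = 299792458/7.6479256e-12 = 3.9199186e+19 Hz

Frequency shift (decrease):
Δf = f₀ - f' = 9.339e+19 - 3.9199186e+19 = 5.419e+19 Hz

(Intermediate values are shown rounded; full precision is carried through to the final answer.)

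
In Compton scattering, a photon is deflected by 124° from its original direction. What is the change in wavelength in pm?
3.7831 pm

Using the Compton scattering formula:
Δλ = λ_C(1 - cos θ)

where λ_C = h/(m_e·c) ≈ 2.4263 pm is the Compton wavelength of an electron.

For θ = 124°:
cos(124°) = -0.5592
1 - cos(124°) = 1.5592

Δλ = 2.4263 × 1.5592
Δλ = 3.7831 pm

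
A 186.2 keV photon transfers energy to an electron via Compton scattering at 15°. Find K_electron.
2.2835 keV

By energy conservation: K_e = E_initial - E_final

First find the scattered photon energy:
Initial wavelength: λ = hc/E = 6.6587 pm
Compton shift: Δλ = λ_C(1 - cos(15°)) = 0.0827 pm
Final wavelength: λ' = 6.6587 + 0.0827 = 6.7413 pm
Final photon energy: E' = hc/λ' = 183.9165 keV

Electron kinetic energy:
K_e = E - E' = 186.2000 - 183.9165 = 2.2835 keV

(Intermediate values are shown rounded; full precision is carried through to the final answer.)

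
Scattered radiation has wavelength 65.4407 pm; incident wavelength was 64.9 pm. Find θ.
39.00°

First find the wavelength shift:
Δλ = λ' - λ = 65.4407 - 64.9 = 0.5407 pm

Using Δλ = λ_C(1 - cos θ), with λ_C = h/(m_e·c) ≈ 2.42631024 pm:
cos θ = 1 - Δλ/λ_C
cos θ = 1 - 0.5407/2.42631024
cos θ = 0.777151

θ = arccos(0.777151)
θ = 39.00°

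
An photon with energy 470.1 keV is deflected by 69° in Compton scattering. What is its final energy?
295.6088 keV

First convert energy to wavelength:
λ = hc/E, with hc ≈ 1239.842 keV·pm (i.e. 1239.842 eV·nm)

For E = 470.1 keV = 470100 eV:
λ = 1239.842 keV·pm / 470.1 keV
λ = 2.6374 pm

Calculate the Compton shift:
Δλ = λ_C(1 - cos(69°)) = 2.4263 × 0.6416
Δλ = 1.5568 pm

Final wavelength:
λ' = 2.6374 + 1.5568 = 4.1942 pm

Final energy:
E' = hc/λ' = 1239.842 / 4.1942 = 295.6088 keV

(Intermediate values are shown rounded; full precision is carried through to the final answer.)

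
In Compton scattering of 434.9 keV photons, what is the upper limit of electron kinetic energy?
273.9545 keV

Maximum energy transfer occurs at θ = 180° (backscattering).

Initial photon: E₀ = 434.9 keV → λ₀ = 2.8509 pm

Maximum Compton shift (at 180°):
Δλ_max = 2λ_C = 2 × 2.4263 = 4.8526 pm

Final wavelength:
λ' = 2.8509 + 4.8526 = 7.7035 pm

Minimum photon energy (maximum energy to electron):
E'_min = hc/λ' = 160.9455 keV

Maximum electron kinetic energy:
K_max = E₀ - E'_min = 434.9000 - 160.9455 = 273.9545 keV

(Intermediate values are shown rounded; full precision is carried through to the final answer.)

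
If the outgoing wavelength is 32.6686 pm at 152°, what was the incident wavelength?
28.1000 pm

From λ' = λ + Δλ, we have λ = λ' - Δλ

First calculate the Compton shift:
Δλ = λ_C(1 - cos θ)
Δλ = 2.4263 × (1 - cos(152°))
Δλ = 2.4263 × 1.8829
Δλ = 4.5686 pm

Initial wavelength:
λ = λ' - Δλ
λ = 32.6686 - 4.5686
λ = 28.1000 pm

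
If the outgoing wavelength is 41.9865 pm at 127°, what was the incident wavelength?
38.1000 pm

From λ' = λ + Δλ, we have λ = λ' - Δλ

First calculate the Compton shift:
Δλ = λ_C(1 - cos θ)
Δλ = 2.4263 × (1 - cos(127°))
Δλ = 2.4263 × 1.6018
Δλ = 3.8865 pm

Initial wavelength:
λ = λ' - Δλ
λ = 41.9865 - 3.8865
λ = 38.1000 pm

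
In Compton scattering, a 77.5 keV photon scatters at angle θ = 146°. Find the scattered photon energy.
60.6702 keV

First convert energy to wavelength:
λ = hc/E, with hc ≈ 1239.842 keV·pm (i.e. 1239.842 eV·nm)

For E = 77.5 keV = 77500 eV:
λ = 1239.842 keV·pm / 77.5 keV
λ = 15.9980 pm

Calculate the Compton shift:
Δλ = λ_C(1 - cos(146°)) = 2.4263 × 1.8290
Δλ = 4.4378 pm

Final wavelength:
λ' = 15.9980 + 4.4378 = 20.4358 pm

Final energy:
E' = hc/λ' = 1239.842 / 20.4358 = 60.6702 keV

(Intermediate values are shown rounded; full precision is carried through to the final answer.)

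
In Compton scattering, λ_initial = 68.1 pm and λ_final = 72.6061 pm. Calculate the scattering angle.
149.00°

First find the wavelength shift:
Δλ = λ' - λ = 72.6061 - 68.1 = 4.5061 pm

Using Δλ = λ_C(1 - cos θ), with λ_C = h/(m_e·c) ≈ 2.42631024 pm:
cos θ = 1 - Δλ/λ_C
cos θ = 1 - 4.5061/2.42631024
cos θ = -0.857182

θ = arccos(-0.857182)
θ = 149.00°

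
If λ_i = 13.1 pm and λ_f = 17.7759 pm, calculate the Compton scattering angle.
158.00°

First find the wavelength shift:
Δλ = λ' - λ = 17.7759 - 13.1 = 4.6759 pm

Using Δλ = λ_C(1 - cos θ), with λ_C = h/(m_e·c) ≈ 2.42631024 pm:
cos θ = 1 - Δλ/λ_C
cos θ = 1 - 4.6759/2.42631024
cos θ = -0.927165

θ = arccos(-0.927165)
θ = 158.00°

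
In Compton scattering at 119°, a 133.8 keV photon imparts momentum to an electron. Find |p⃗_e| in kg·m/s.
1.0646e-22 kg·m/s

The electron is initially at rest, so by conservation of momentum:
p⃗_e = p⃗₀ − p⃗'  (incident photon momentum minus scattered photon momentum)

Photon momentum magnitudes (p = h/λ = E/c):
λ₀ = hc/E₀ = 9.2664 pm → p₀ = h/λ₀ = 7.1507e-23 kg·m/s
Δλ = λ_C(1 − cos 119°) = 3.6026 pm
λ' = 12.8690 pm → p' = h/λ' = 5.1489e-23 kg·m/s

The scattered photon makes angle θ = 119° with the incident direction, so by the law of cosines:
|p⃗_e|² = p₀² + p'² − 2p₀p'cos θ
|p⃗_e|² = (7.1507e-23)² + (5.1489e-23)² − 2·7.1507e-23·5.1489e-23·cos(119°)
|p⃗_e| = 1.0646e-22 kg·m/s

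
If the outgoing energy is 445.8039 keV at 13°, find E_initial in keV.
456.0001 keV

Convert final energy to wavelength (hc ≈ 1239.842 keV·pm):
λ' = hc/E' = 1239.842 / 445.8039 = 2.7811 pm

Calculate the Compton shift:
Δλ = λ_C(1 - cos(13°))
Δλ = 2.4263 × (1 - cos(13°))
Δλ = 0.0622 pm

Initial wavelength:
λ = λ' - Δλ = 2.7811 - 0.0622 = 2.7190 pm

Initial energy:
E = hc/λ = 1239.842 / 2.7190 = 456.0001 keV

(Intermediate values are shown rounded; full precision is carried through to the final answer.)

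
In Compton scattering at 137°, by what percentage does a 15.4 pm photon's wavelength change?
27.2779%

Calculate the Compton shift:
Δλ = λ_C(1 - cos(137°))
Δλ = 2.4263 × (1 - cos(137°))
Δλ = 2.4263 × 1.7314
Δλ = 4.2008 pm

Percentage change:
(Δλ/λ₀) × 100 = (4.2008/15.4) × 100
= 27.2779%

(Intermediate values are shown rounded; full precision is carried through to the final answer.)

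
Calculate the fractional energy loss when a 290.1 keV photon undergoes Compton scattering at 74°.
0.2914 (or 29.14%)

Calculate initial and final photon energies:

Initial: E₀ = 290.1 keV → λ₀ = 4.2738 pm
Compton shift: Δλ = 1.7575 pm
Final wavelength: λ' = 6.0314 pm
Final energy: E' = 205.5655 keV

Fractional energy loss:
(E₀ - E')/E₀ = (290.1000 - 205.5655)/290.1000
= 84.5345/290.1000
= 0.2914
= 29.14%

(Intermediate values are shown rounded; full precision is carried through to the final answer.)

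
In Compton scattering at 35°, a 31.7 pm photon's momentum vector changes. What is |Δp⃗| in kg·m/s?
1.2488e-23 kg·m/s

Photon momentum magnitude is p = h/λ.

Initial momentum:
p₀ = h/λ = 6.6261e-34/3.1700e-11 = 2.0902e-23 kg·m/s

After scattering:
λ' = λ + Δλ = 31.7 + 0.4388 = 32.1388 pm
p' = h/λ' = 6.6261e-34/3.2139e-11 = 2.0617e-23 kg·m/s

Momentum is a vector; the scattered photon's direction makes angle θ = 35° with the incident direction. The magnitude of the vector change Δp⃗ = p⃗₀ − p⃗' is found from the law of cosines:
|Δp⃗|² = p₀² + p'² − 2p₀p'cos θ
|Δp⃗|² = (2.0902e-23)² + (2.0617e-23)² − 2·2.0902e-23·2.0617e-23·cos(35°)
|Δp⃗| = 1.2488e-23 kg·m/s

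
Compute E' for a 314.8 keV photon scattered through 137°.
152.3277 keV

First convert energy to wavelength:
λ = hc/E, with hc ≈ 1239.842 keV·pm (i.e. 1239.842 eV·nm)

For E = 314.8 keV = 314800 eV:
λ = 1239.842 keV·pm / 314.8 keV
λ = 3.9385 pm

Calculate the Compton shift:
Δλ = λ_C(1 - cos(137°)) = 2.4263 × 1.7314
Δλ = 4.2008 pm

Final wavelength:
λ' = 3.9385 + 4.2008 = 8.1393 pm

Final energy:
E' = hc/λ' = 1239.842 / 8.1393 = 152.3277 keV

(Intermediate values are shown rounded; full precision is carried through to the final answer.)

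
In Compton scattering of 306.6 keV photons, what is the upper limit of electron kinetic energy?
167.2365 keV

Maximum energy transfer occurs at θ = 180° (backscattering).

Initial photon: E₀ = 306.6 keV → λ₀ = 4.0438 pm

Maximum Compton shift (at 180°):
Δλ_max = 2λ_C = 2 × 2.4263 = 4.8526 pm

Final wavelength:
λ' = 4.0438 + 4.8526 = 8.8965 pm

Minimum photon energy (maximum energy to electron):
E'_min = hc/λ' = 139.3635 keV

Maximum electron kinetic energy:
K_max = E₀ - E'_min = 306.6000 - 139.3635 = 167.2365 keV

(Intermediate values are shown rounded; full precision is carried through to the final answer.)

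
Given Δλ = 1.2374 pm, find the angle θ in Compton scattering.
60.66°

From the Compton formula Δλ = λ_C(1 - cos θ), we can solve for θ:

cos θ = 1 - Δλ/λ_C

Given:
- Δλ = 1.2374 pm
- λ_C = h/(m_e·c) ≈ 2.42631024 pm

cos θ = 1 - 1.2374/2.42631024
cos θ = 1 - 0.509992
cos θ = 0.490008

θ = arccos(0.490008)
θ = 60.66°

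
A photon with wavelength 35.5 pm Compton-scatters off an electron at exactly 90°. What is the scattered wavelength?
37.9263 pm

Using the Compton formula: λ' = λ + λ_C(1 − cos θ)

For θ = 90°, cos θ = 0 (exact) = 0.0000, so:
1 − cos 90° = 1 − (0) = 1.0000

Δλ = λ_C × 1.0000 = 2.4263 × 1.0000 = 2.4263 pm

λ' = 35.5 + 2.4263 = 37.9263 pm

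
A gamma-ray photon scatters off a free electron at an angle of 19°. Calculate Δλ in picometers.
0.1322 pm

Using the Compton scattering formula:
Δλ = λ_C(1 - cos θ)

where λ_C = h/(m_e·c) ≈ 2.4263 pm is the Compton wavelength of an electron.

For θ = 19°:
cos(19°) = 0.9455
1 - cos(19°) = 0.0545

Δλ = 2.4263 × 0.0545
Δλ = 0.1322 pm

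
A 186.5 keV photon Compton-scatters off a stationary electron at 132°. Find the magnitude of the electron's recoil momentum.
1.4843e-22 kg·m/s

The electron is initially at rest, so by conservation of momentum:
p⃗_e = p⃗₀ − p⃗'  (incident photon momentum minus scattered photon momentum)

Photon momentum magnitudes (p = h/λ = E/c):
λ₀ = hc/E₀ = 6.6479 pm → p₀ = h/λ₀ = 9.9671e-23 kg·m/s
Δλ = λ_C(1 − cos 132°) = 4.0498 pm
λ' = 10.6978 pm → p' = h/λ' = 6.1939e-23 kg·m/s

The scattered photon makes angle θ = 132° with the incident direction, so by the law of cosines:
|p⃗_e|² = p₀² + p'² − 2p₀p'cos θ
|p⃗_e|² = (9.9671e-23)² + (6.1939e-23)² − 2·9.9671e-23·6.1939e-23·cos(132°)
|p⃗_e| = 1.4843e-22 kg·m/s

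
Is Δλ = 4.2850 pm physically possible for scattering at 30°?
No, inconsistent

Calculate the expected shift for θ = 30°:

Δλ_expected = λ_C(1 - cos(30°))
Δλ_expected = 2.4263 × (1 - cos(30°))
Δλ_expected = 2.4263 × 0.1340
Δλ_expected = 0.3251 pm

Given shift: 4.2850 pm
Expected shift: 0.3251 pm
Difference: 3.9599 pm

The values do not match. The given shift corresponds to θ ≈ 140.0°, not 30°.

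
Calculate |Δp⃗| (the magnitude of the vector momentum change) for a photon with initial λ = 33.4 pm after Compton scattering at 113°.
3.1584e-23 kg·m/s

Photon momentum magnitude is p = h/λ.

Initial momentum:
p₀ = h/λ = 6.6261e-34/3.3400e-11 = 1.9839e-23 kg·m/s

After scattering:
λ' = λ + Δλ = 33.4 + 3.3743 = 36.7743 pm
p' = h/λ' = 6.6261e-34/3.6774e-11 = 1.8018e-23 kg·m/s

Momentum is a vector; the scattered photon's direction makes angle θ = 113° with the incident direction. The magnitude of the vector change Δp⃗ = p⃗₀ − p⃗' is found from the law of cosines:
|Δp⃗|² = p₀² + p'² − 2p₀p'cos θ
|Δp⃗|² = (1.9839e-23)² + (1.8018e-23)² − 2·1.9839e-23·1.8018e-23·cos(113°)
|Δp⃗| = 3.1584e-23 kg·m/s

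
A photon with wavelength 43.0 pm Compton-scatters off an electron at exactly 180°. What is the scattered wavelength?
47.8526 pm

Using the Compton formula: λ' = λ + λ_C(1 − cos θ)

For θ = 180°, cos θ = -1 (exact) = -1.0000, so:
1 − cos 180° = 1 − (-1) = 2.0000

Δλ = λ_C × 2.0000 = 2.4263 × 2.0000 = 4.8526 pm

λ' = 43.0 + 4.8526 = 47.8526 pm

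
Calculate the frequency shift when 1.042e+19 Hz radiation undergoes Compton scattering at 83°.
7.184e+17 Hz (decrease)

Convert frequency to wavelength (c = 299792458 m/s):
λ₀ = c/f₀ = 299792458/1.042e+19 = 2.8770869e-11 m = 28.7709 pm

Calculate Compton shift:
Δλ = λ_C(1 - cos(83°)) = 2.1306 pm

Final wavelength:
λ' = λ₀ + Δλ = 28.7709 + 2.1306 = 30.9015 pm

Final frequency:
f' = c/λ' = 299792458/3.0901487e-11 = 9.7015545e+18 Hz

Frequency shift (decrease):
Δf = f₀ - f' = 1.042e+19 - 9.7015545e+18 = 7.184e+17 Hz

(Intermediate values are shown rounded; full precision is carried through to the final answer.)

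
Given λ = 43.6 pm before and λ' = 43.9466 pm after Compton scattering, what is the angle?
31.00°

First find the wavelength shift:
Δλ = λ' - λ = 43.9466 - 43.6 = 0.3466 pm

Using Δλ = λ_C(1 - cos θ), with λ_C = h/(m_e·c) ≈ 2.42631024 pm:
cos θ = 1 - Δλ/λ_C
cos θ = 1 - 0.3466/2.42631024
cos θ = 0.857149

θ = arccos(0.857149)
θ = 31.00°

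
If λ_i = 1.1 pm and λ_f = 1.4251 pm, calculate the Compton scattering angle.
30.00°

First find the wavelength shift:
Δλ = λ' - λ = 1.4251 - 1.1 = 0.3251 pm

Using Δλ = λ_C(1 - cos θ), with λ_C = h/(m_e·c) ≈ 2.42631024 pm:
cos θ = 1 - Δλ/λ_C
cos θ = 1 - 0.3251/2.42631024
cos θ = 0.866011

θ = arccos(0.866011)
θ = 30.00°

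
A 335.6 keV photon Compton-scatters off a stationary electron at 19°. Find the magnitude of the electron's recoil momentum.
5.8501e-23 kg·m/s

The electron is initially at rest, so by conservation of momentum:
p⃗_e = p⃗₀ − p⃗'  (incident photon momentum minus scattered photon momentum)

Photon momentum magnitudes (p = h/λ = E/c):
λ₀ = hc/E₀ = 3.6944 pm → p₀ = h/λ₀ = 1.7935e-22 kg·m/s
Δλ = λ_C(1 − cos 19°) = 0.1322 pm
λ' = 3.8266 pm → p' = h/λ' = 1.7316e-22 kg·m/s

The scattered photon makes angle θ = 19° with the incident direction, so by the law of cosines:
|p⃗_e|² = p₀² + p'² − 2p₀p'cos θ
|p⃗_e|² = (1.7935e-22)² + (1.7316e-22)² − 2·1.7935e-22·1.7316e-22·cos(19°)
|p⃗_e| = 5.8501e-23 kg·m/s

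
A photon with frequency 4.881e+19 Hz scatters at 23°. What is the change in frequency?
1.486e+18 Hz (decrease)

Convert frequency to wavelength (c = 299792458 m/s):
λ₀ = c/f₀ = 299792458/4.881e+19 = 6.1420295e-12 m = 6.1420 pm

Calculate Compton shift:
Δλ = λ_C(1 - cos(23°)) = 0.1929 pm

Final wavelength:
λ' = λ₀ + Δλ = 6.1420 + 0.1929 = 6.3349 pm

Final frequency:
f' = c/λ' = 299792458/6.3349093e-12 = 4.7323875e+19 Hz

Frequency shift (decrease):
Δf = f₀ - f' = 4.881e+19 - 4.7323875e+19 = 1.486e+18 Hz

(Intermediate values are shown rounded; full precision is carried through to the final answer.)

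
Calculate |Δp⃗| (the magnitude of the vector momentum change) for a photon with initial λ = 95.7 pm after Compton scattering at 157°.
1.3255e-23 kg·m/s

Photon momentum magnitude is p = h/λ.

Initial momentum:
p₀ = h/λ = 6.6261e-34/9.5700e-11 = 6.9238e-24 kg·m/s

After scattering:
λ' = λ + Δλ = 95.7 + 4.6597 = 100.3597 pm
p' = h/λ' = 6.6261e-34/1.0036e-10 = 6.6023e-24 kg·m/s

Momentum is a vector; the scattered photon's direction makes angle θ = 157° with the incident direction. The magnitude of the vector change Δp⃗ = p⃗₀ − p⃗' is found from the law of cosines:
|Δp⃗|² = p₀² + p'² − 2p₀p'cos θ
|Δp⃗|² = (6.9238e-24)² + (6.6023e-24)² − 2·6.9238e-24·6.6023e-24·cos(157°)
|Δp⃗| = 1.3255e-23 kg·m/s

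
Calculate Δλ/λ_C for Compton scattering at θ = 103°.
1.2250 λ_C

The Compton shift formula is:
Δλ = λ_C(1 - cos θ)

Dividing both sides by λ_C:
Δλ/λ_C = 1 - cos θ

For θ = 103°:
Δλ/λ_C = 1 - cos(103°)
Δλ/λ_C = 1 - -0.2250
Δλ/λ_C = 1.2250

This means the shift is 1.2250 × λ_C = 2.9721 pm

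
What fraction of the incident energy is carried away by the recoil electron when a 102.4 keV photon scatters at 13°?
0.0051 (or 0.51%)

Calculate initial and final photon energies:

Initial: E₀ = 102.4 keV → λ₀ = 12.1078 pm
Compton shift: Δλ = 0.0622 pm
Final wavelength: λ' = 12.1700 pm
Final energy: E' = 101.8768 keV

Fractional energy loss:
(E₀ - E')/E₀ = (102.4000 - 101.8768)/102.4000
= 0.5232/102.4000
= 0.0051
= 0.51%

(Intermediate values are shown rounded; full precision is carried through to the final answer.)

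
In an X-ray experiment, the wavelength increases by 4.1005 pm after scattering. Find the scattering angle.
133.63°

From the Compton formula Δλ = λ_C(1 - cos θ), we can solve for θ:

cos θ = 1 - Δλ/λ_C

Given:
- Δλ = 4.1005 pm
- λ_C = h/(m_e·c) ≈ 2.42631024 pm

cos θ = 1 - 4.1005/2.42631024
cos θ = 1 - 1.690015
cos θ = -0.690015

θ = arccos(-0.690015)
θ = 133.63°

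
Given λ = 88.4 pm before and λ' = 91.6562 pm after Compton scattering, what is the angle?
110.00°

First find the wavelength shift:
Δλ = λ' - λ = 91.6562 - 88.4 = 3.2562 pm

Using Δλ = λ_C(1 - cos θ), with λ_C = h/(m_e·c) ≈ 2.42631024 pm:
cos θ = 1 - Δλ/λ_C
cos θ = 1 - 3.2562/2.42631024
cos θ = -0.342038

θ = arccos(-0.342038)
θ = 110.00°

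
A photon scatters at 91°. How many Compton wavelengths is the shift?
1.0175 λ_C

The Compton shift formula is:
Δλ = λ_C(1 - cos θ)

Dividing both sides by λ_C:
Δλ/λ_C = 1 - cos θ

For θ = 91°:
Δλ/λ_C = 1 - cos(91°)
Δλ/λ_C = 1 - -0.0175
Δλ/λ_C = 1.0175

This means the shift is 1.0175 × λ_C = 2.4687 pm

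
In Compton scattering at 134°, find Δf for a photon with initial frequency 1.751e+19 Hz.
3.391e+18 Hz (decrease)

Convert frequency to wavelength (c = 299792458 m/s):
λ₀ = c/f₀ = 299792458/1.751e+19 = 1.7121214e-11 m = 17.1212 pm

Calculate Compton shift:
Δλ = λ_C(1 - cos(134°)) = 4.1118 pm

Final wavelength:
λ' = λ₀ + Δλ = 17.1212 + 4.1118 = 21.2330 pm

Final frequency:
f' = c/λ' = 299792458/2.1232981e-11 = 1.4119188e+19 Hz

Frequency shift (decrease):
Δf = f₀ - f' = 1.751e+19 - 1.4119188e+19 = 3.391e+18 Hz

(Intermediate values are shown rounded; full precision is carried through to the final answer.)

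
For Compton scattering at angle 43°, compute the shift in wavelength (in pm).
0.6518 pm

Using the Compton scattering formula:
Δλ = λ_C(1 - cos θ)

where λ_C = h/(m_e·c) ≈ 2.4263 pm is the Compton wavelength of an electron.

For θ = 43°:
cos(43°) = 0.7314
1 - cos(43°) = 0.2686

Δλ = 2.4263 × 0.2686
Δλ = 0.6518 pm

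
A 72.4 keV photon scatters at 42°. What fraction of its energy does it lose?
0.0351 (or 3.51%)

Calculate initial and final photon energies:

Initial: E₀ = 72.4 keV → λ₀ = 17.1249 pm
Compton shift: Δλ = 0.6232 pm
Final wavelength: λ' = 17.7481 pm
Final energy: E' = 69.8577 keV

Fractional energy loss:
(E₀ - E')/E₀ = (72.4000 - 69.8577)/72.4000
= 2.5423/72.4000
= 0.0351
= 3.51%

(Intermediate values are shown rounded; full precision is carried through to the final answer.)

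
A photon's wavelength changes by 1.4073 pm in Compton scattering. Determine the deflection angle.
65.17°

From the Compton formula Δλ = λ_C(1 - cos θ), we can solve for θ:

cos θ = 1 - Δλ/λ_C

Given:
- Δλ = 1.4073 pm
- λ_C = h/(m_e·c) ≈ 2.42631024 pm

cos θ = 1 - 1.4073/2.42631024
cos θ = 1 - 0.580017
cos θ = 0.419983

θ = arccos(0.419983)
θ = 65.17°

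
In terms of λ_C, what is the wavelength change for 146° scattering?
1.8290 λ_C

The Compton shift formula is:
Δλ = λ_C(1 - cos θ)

Dividing both sides by λ_C:
Δλ/λ_C = 1 - cos θ

For θ = 146°:
Δλ/λ_C = 1 - cos(146°)
Δλ/λ_C = 1 - -0.8290
Δλ/λ_C = 1.8290

This means the shift is 1.8290 × λ_C = 4.4378 pm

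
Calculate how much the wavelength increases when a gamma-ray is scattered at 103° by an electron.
2.9721 pm

Using the Compton scattering formula:
Δλ = λ_C(1 - cos θ)

where λ_C = h/(m_e·c) ≈ 2.4263 pm is the Compton wavelength of an electron.

For θ = 103°:
cos(103°) = -0.2250
1 - cos(103°) = 1.2250

Δλ = 2.4263 × 1.2250
Δλ = 2.9721 pm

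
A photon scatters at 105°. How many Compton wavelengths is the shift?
1.2588 λ_C

The Compton shift formula is:
Δλ = λ_C(1 - cos θ)

Dividing both sides by λ_C:
Δλ/λ_C = 1 - cos θ

For θ = 105°:
Δλ/λ_C = 1 - cos(105°)
Δλ/λ_C = 1 - -0.2588
Δλ/λ_C = 1.2588

This means the shift is 1.2588 × λ_C = 3.0543 pm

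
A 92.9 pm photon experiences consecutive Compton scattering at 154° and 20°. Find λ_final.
97.6534 pm

Apply Compton shift twice:

First scattering at θ₁ = 154°:
Δλ₁ = λ_C(1 - cos(154°))
Δλ₁ = 2.4263 × 1.8988
Δλ₁ = 4.6071 pm

After first scattering:
λ₁ = 92.9 + 4.6071 = 97.5071 pm

Second scattering at θ₂ = 20°:
Δλ₂ = λ_C(1 - cos(20°))
Δλ₂ = 2.4263 × 0.0603
Δλ₂ = 0.1463 pm

Final wavelength:
λ₂ = 97.5071 + 0.1463 = 97.6534 pm

Total shift: Δλ_total = 4.6071 + 0.1463 = 4.7534 pm

(Intermediate values are shown rounded; full precision is carried through to the final answer.)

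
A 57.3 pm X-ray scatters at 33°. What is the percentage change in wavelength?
0.6831%

Calculate the Compton shift:
Δλ = λ_C(1 - cos(33°))
Δλ = 2.4263 × (1 - cos(33°))
Δλ = 2.4263 × 0.1613
Δλ = 0.3914 pm

Percentage change:
(Δλ/λ₀) × 100 = (0.3914/57.3) × 100
= 0.6831%

(Intermediate values are shown rounded; full precision is carried through to the final answer.)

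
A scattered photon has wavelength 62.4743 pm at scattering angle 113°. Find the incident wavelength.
59.1000 pm

From λ' = λ + Δλ, we have λ = λ' - Δλ

First calculate the Compton shift:
Δλ = λ_C(1 - cos θ)
Δλ = 2.4263 × (1 - cos(113°))
Δλ = 2.4263 × 1.3907
Δλ = 3.3743 pm

Initial wavelength:
λ = λ' - Δλ
λ = 62.4743 - 3.3743
λ = 59.1000 pm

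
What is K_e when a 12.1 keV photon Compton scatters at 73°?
0.1994 keV

By energy conservation: K_e = E_initial - E_final

First find the scattered photon energy:
Initial wavelength: λ = hc/E = 102.4663 pm
Compton shift: Δλ = λ_C(1 - cos(73°)) = 1.7169 pm
Final wavelength: λ' = 102.4663 + 1.7169 = 104.1832 pm
Final photon energy: E' = hc/λ' = 11.9006 keV

Electron kinetic energy:
K_e = E - E' = 12.1000 - 11.9006 = 0.1994 keV

(Intermediate values are shown rounded; full precision is carried through to the final answer.)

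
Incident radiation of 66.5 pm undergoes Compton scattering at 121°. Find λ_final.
70.1760 pm

Using the Compton scattering formula:
λ' = λ + Δλ = λ + λ_C(1 - cos θ)

Given:
- Initial wavelength λ = 66.5 pm
- Scattering angle θ = 121°
- Compton wavelength λ_C ≈ 2.4263 pm

Calculate the shift:
Δλ = 2.4263 × (1 - cos(121°))
Δλ = 2.4263 × 1.5150
Δλ = 3.6760 pm

Final wavelength:
λ' = 66.5 + 3.6760 = 70.1760 pm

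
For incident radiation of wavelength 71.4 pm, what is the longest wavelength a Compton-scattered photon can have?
76.2526 pm (at θ = 180°)

The Compton shift is Δλ = λ_C(1 − cos θ).

Since cos θ ranges from −1 to 1, the factor (1 − cos θ) ranges from 0 to 2; the maximum shift occurs at θ = 180° (backscattering):
Δλ_max = 2λ_C = 2 × 2.4263 pm = 4.8526 pm

Maximum scattered wavelength:
λ'_max = λ₀ + Δλ_max = 71.4 + 4.8526 = 76.2526 pm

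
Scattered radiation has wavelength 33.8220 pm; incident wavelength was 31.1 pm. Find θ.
97.00°

First find the wavelength shift:
Δλ = λ' - λ = 33.8220 - 31.1 = 2.7220 pm

Using Δλ = λ_C(1 - cos θ), with λ_C = h/(m_e·c) ≈ 2.42631024 pm:
cos θ = 1 - Δλ/λ_C
cos θ = 1 - 2.7220/2.42631024
cos θ = -0.121868

θ = arccos(-0.121868)
θ = 97.00°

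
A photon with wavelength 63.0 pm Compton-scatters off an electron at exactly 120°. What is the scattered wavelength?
66.6395 pm

Using the Compton formula: λ' = λ + λ_C(1 − cos θ)

For θ = 120°, cos θ = -1/2 (exact) = -0.5000, so:
1 − cos 120° = 1 − (-1/2) = 1.5000

Δλ = λ_C × 1.5000 = 2.4263 × 1.5000 = 3.6395 pm

λ' = 63.0 + 3.6395 = 66.6395 pm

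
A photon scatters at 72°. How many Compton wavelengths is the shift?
0.6910 λ_C

The Compton shift formula is:
Δλ = λ_C(1 - cos θ)

Dividing both sides by λ_C:
Δλ/λ_C = 1 - cos θ

For θ = 72°:
Δλ/λ_C = 1 - cos(72°)
Δλ/λ_C = 1 - 0.3090
Δλ/λ_C = 0.6910

This means the shift is 0.6910 × λ_C = 1.6765 pm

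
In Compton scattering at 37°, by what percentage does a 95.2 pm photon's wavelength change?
0.5132%

Calculate the Compton shift:
Δλ = λ_C(1 - cos(37°))
Δλ = 2.4263 × (1 - cos(37°))
Δλ = 2.4263 × 0.2014
Δλ = 0.4886 pm

Percentage change:
(Δλ/λ₀) × 100 = (0.4886/95.2) × 100
= 0.5132%

(Intermediate values are shown rounded; full precision is carried through to the final answer.)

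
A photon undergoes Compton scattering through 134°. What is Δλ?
4.1118 pm

Using the Compton scattering formula:
Δλ = λ_C(1 - cos θ)

where λ_C = h/(m_e·c) ≈ 2.4263 pm is the Compton wavelength of an electron.

For θ = 134°:
cos(134°) = -0.6947
1 - cos(134°) = 1.6947

Δλ = 2.4263 × 1.6947
Δλ = 4.1118 pm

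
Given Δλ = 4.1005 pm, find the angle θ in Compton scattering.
133.63°

From the Compton formula Δλ = λ_C(1 - cos θ), we can solve for θ:

cos θ = 1 - Δλ/λ_C

Given:
- Δλ = 4.1005 pm
- λ_C = h/(m_e·c) ≈ 2.42631024 pm

cos θ = 1 - 4.1005/2.42631024
cos θ = 1 - 1.690015
cos θ = -0.690015

θ = arccos(-0.690015)
θ = 133.63°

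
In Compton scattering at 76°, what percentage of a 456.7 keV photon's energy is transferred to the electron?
0.4039 (or 40.39%)

Calculate initial and final photon energies:

Initial: E₀ = 456.7 keV → λ₀ = 2.7148 pm
Compton shift: Δλ = 1.8393 pm
Final wavelength: λ' = 4.5541 pm
Final energy: E' = 272.2464 keV

Fractional energy loss:
(E₀ - E')/E₀ = (456.7000 - 272.2464)/456.7000
= 184.4536/456.7000
= 0.4039
= 40.39%

(Intermediate values are shown rounded; full precision is carried through to the final answer.)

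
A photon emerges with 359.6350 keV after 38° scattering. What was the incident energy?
422.6999 keV

Convert final energy to wavelength (hc ≈ 1239.842 keV·pm):
λ' = hc/E' = 1239.842 / 359.6350 = 3.4475 pm

Calculate the Compton shift:
Δλ = λ_C(1 - cos(38°))
Δλ = 2.4263 × (1 - cos(38°))
Δλ = 0.5144 pm

Initial wavelength:
λ = λ' - Δλ = 3.4475 - 0.5144 = 2.9331 pm

Initial energy:
E = hc/λ = 1239.842 / 2.9331 = 422.6999 keV

(Intermediate values are shown rounded; full precision is carried through to the final answer.)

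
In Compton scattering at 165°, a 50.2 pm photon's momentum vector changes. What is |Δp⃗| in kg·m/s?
2.5038e-23 kg·m/s

Photon momentum magnitude is p = h/λ.

Initial momentum:
p₀ = h/λ = 6.6261e-34/5.0200e-11 = 1.3199e-23 kg·m/s

After scattering:
λ' = λ + Δλ = 50.2 + 4.7699 = 54.9699 pm
p' = h/λ' = 6.6261e-34/5.4970e-11 = 1.2054e-23 kg·m/s

Momentum is a vector; the scattered photon's direction makes angle θ = 165° with the incident direction. The magnitude of the vector change Δp⃗ = p⃗₀ − p⃗' is found from the law of cosines:
|Δp⃗|² = p₀² + p'² − 2p₀p'cos θ
|Δp⃗|² = (1.3199e-23)² + (1.2054e-23)² − 2·1.3199e-23·1.2054e-23·cos(165°)
|Δp⃗| = 2.5038e-23 kg·m/s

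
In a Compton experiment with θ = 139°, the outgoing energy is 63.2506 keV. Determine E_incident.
80.7999 keV

Convert final energy to wavelength (hc ≈ 1239.842 keV·pm):
λ' = hc/E' = 1239.842 / 63.2506 = 19.6021 pm

Calculate the Compton shift:
Δλ = λ_C(1 - cos(139°))
Δλ = 2.4263 × (1 - cos(139°))
Δλ = 4.2575 pm

Initial wavelength:
λ = λ' - Δλ = 19.6021 - 4.2575 = 15.3446 pm

Initial energy:
E = hc/λ = 1239.842 / 15.3446 = 80.7999 keV

(Intermediate values are shown rounded; full precision is carried through to the final answer.)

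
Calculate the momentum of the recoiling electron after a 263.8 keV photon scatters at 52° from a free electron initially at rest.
1.1530e-22 kg·m/s

The electron is initially at rest, so by conservation of momentum:
p⃗_e = p⃗₀ − p⃗'  (incident photon momentum minus scattered photon momentum)

Photon momentum magnitudes (p = h/λ = E/c):
λ₀ = hc/E₀ = 4.6999 pm → p₀ = h/λ₀ = 1.4098e-22 kg·m/s
Δλ = λ_C(1 − cos 52°) = 0.9325 pm
λ' = 5.6325 pm → p' = h/λ' = 1.1764e-22 kg·m/s

The scattered photon makes angle θ = 52° with the incident direction, so by the law of cosines:
|p⃗_e|² = p₀² + p'² − 2p₀p'cos θ
|p⃗_e|² = (1.4098e-22)² + (1.1764e-22)² − 2·1.4098e-22·1.1764e-22·cos(52°)
|p⃗_e| = 1.1530e-22 kg·m/s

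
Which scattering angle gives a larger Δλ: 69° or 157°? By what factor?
157° produces the larger shift by a factor of 2.993

Calculate both shifts using Δλ = λ_C(1 - cos θ):

For θ₁ = 69°:
Δλ₁ = 2.4263 × (1 - cos(69°))
Δλ₁ = 2.4263 × 0.6416
Δλ₁ = 1.5568 pm

For θ₂ = 157°:
Δλ₂ = 2.4263 × (1 - cos(157°))
Δλ₂ = 2.4263 × 1.9205
Δλ₂ = 4.6597 pm

The 157° angle produces the larger shift.
Ratio: 4.6597/1.5568 = 2.993

(Intermediate values are shown rounded; full precision is carried through to the final answer.)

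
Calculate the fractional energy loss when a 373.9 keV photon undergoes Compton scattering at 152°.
0.5794 (or 57.94%)

Calculate initial and final photon energies:

Initial: E₀ = 373.9 keV → λ₀ = 3.3160 pm
Compton shift: Δλ = 4.5686 pm
Final wavelength: λ' = 7.8846 pm
Final energy: E' = 157.2488 keV

Fractional energy loss:
(E₀ - E')/E₀ = (373.9000 - 157.2488)/373.9000
= 216.6512/373.9000
= 0.5794
= 57.94%

(Intermediate values are shown rounded; full precision is carried through to the final answer.)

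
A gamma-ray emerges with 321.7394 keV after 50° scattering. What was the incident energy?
415.1000 keV

Convert final energy to wavelength (hc ≈ 1239.842 keV·pm):
λ' = hc/E' = 1239.842 / 321.7394 = 3.8536 pm

Calculate the Compton shift:
Δλ = λ_C(1 - cos(50°))
Δλ = 2.4263 × (1 - cos(50°))
Δλ = 0.8667 pm

Initial wavelength:
λ = λ' - Δλ = 3.8536 - 0.8667 = 2.9869 pm

Initial energy:
E = hc/λ = 1239.842 / 2.9869 = 415.1000 keV

(Intermediate values are shown rounded; full precision is carried through to the final answer.)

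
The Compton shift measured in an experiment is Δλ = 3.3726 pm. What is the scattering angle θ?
112.96°

From the Compton formula Δλ = λ_C(1 - cos θ), we can solve for θ:

cos θ = 1 - Δλ/λ_C

Given:
- Δλ = 3.3726 pm
- λ_C = h/(m_e·c) ≈ 2.42631024 pm

cos θ = 1 - 3.3726/2.42631024
cos θ = 1 - 1.390012
cos θ = -0.390012

θ = arccos(-0.390012)
θ = 112.96°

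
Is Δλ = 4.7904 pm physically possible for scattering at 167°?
Yes, consistent

Calculate the expected shift for θ = 167°:

Δλ_expected = λ_C(1 - cos(167°))
Δλ_expected = 2.4263 × (1 - cos(167°))
Δλ_expected = 2.4263 × 1.9744
Δλ_expected = 4.7904 pm

Given shift: 4.7904 pm
Expected shift: 4.7904 pm
Difference: 0.0000 pm

The values match. This is consistent with Compton scattering at the stated angle.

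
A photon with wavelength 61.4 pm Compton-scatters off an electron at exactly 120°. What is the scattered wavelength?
65.0395 pm

Using the Compton formula: λ' = λ + λ_C(1 − cos θ)

For θ = 120°, cos θ = -1/2 (exact) = -0.5000, so:
1 − cos 120° = 1 − (-1/2) = 1.5000

Δλ = λ_C × 1.5000 = 2.4263 × 1.5000 = 3.6395 pm

λ' = 61.4 + 3.6395 = 65.0395 pm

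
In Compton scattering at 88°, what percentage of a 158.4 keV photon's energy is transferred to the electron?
0.2303 (or 23.03%)

Calculate initial and final photon energies:

Initial: E₀ = 158.4 keV → λ₀ = 7.8273 pm
Compton shift: Δλ = 2.3416 pm
Final wavelength: λ' = 10.1689 pm
Final energy: E' = 121.9247 keV

Fractional energy loss:
(E₀ - E')/E₀ = (158.4000 - 121.9247)/158.4000
= 36.4753/158.4000
= 0.2303
= 23.03%

(Intermediate values are shown rounded; full precision is carried through to the final answer.)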